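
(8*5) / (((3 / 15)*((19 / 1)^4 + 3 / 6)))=400 / 260643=0.00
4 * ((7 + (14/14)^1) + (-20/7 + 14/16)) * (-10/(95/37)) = -12469/133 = -93.75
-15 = -15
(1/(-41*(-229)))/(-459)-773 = -3331282924/4309551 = -773.00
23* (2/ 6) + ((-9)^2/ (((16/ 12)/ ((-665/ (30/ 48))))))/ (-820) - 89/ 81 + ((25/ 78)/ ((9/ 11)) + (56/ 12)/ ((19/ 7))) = 358899214/ 4101435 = 87.51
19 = 19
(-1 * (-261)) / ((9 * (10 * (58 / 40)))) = 2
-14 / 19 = -0.74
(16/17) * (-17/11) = -16/11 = -1.45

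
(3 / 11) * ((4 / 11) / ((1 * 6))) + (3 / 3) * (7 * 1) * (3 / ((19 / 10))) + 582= 1363466 / 2299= 593.07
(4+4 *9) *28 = 1120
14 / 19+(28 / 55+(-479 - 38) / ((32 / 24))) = -1615587 / 4180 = -386.50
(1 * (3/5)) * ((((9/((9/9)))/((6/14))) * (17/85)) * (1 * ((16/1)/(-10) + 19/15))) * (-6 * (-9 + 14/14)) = -1008/25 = -40.32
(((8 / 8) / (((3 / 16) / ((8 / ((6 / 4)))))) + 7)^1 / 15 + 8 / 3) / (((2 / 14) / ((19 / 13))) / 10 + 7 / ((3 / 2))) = 180614 / 167931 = 1.08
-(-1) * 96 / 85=96 / 85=1.13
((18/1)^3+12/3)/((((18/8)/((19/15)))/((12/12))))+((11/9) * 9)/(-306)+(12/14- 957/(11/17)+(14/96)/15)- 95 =440125163/257040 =1712.28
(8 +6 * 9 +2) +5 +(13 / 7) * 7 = 82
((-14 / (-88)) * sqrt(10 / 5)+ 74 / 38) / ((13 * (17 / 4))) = 7 * sqrt(2) / 2431+ 148 / 4199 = 0.04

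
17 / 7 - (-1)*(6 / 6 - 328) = -2272 / 7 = -324.57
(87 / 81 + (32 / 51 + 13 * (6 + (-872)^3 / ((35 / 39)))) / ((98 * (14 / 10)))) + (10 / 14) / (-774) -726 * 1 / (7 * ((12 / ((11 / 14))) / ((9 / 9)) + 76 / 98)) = -28696220245960347299 / 409910845050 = -70006003.97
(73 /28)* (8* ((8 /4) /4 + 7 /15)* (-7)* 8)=-16936 /15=-1129.07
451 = 451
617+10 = 627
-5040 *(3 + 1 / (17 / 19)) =-352800 / 17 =-20752.94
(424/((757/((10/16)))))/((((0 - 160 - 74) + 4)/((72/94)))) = -954/818317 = -0.00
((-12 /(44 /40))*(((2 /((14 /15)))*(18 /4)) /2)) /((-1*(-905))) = -810 /13937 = -0.06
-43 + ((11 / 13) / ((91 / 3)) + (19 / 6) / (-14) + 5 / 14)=-608173 / 14196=-42.84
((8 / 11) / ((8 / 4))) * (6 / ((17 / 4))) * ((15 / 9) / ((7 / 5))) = 800 / 1309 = 0.61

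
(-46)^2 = 2116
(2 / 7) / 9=2 / 63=0.03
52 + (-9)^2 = 133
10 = 10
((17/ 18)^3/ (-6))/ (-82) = 4913/ 2869344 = 0.00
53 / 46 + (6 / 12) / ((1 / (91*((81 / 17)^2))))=6873745 / 6647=1034.11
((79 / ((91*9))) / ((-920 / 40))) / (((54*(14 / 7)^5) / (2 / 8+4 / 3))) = -1501 / 390604032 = -0.00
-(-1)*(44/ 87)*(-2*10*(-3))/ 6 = 440/ 87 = 5.06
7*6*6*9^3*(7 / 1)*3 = 3857868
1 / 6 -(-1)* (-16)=-95 / 6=-15.83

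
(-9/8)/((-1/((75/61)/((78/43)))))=9675/12688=0.76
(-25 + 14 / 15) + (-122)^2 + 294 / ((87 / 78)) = 6578731 / 435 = 15123.52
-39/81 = -0.48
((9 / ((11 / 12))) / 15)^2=1296 / 3025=0.43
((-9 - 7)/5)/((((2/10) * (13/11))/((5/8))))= -110/13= -8.46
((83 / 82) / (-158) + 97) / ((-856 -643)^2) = 1256649 / 29112144956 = 0.00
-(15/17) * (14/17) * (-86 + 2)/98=180/289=0.62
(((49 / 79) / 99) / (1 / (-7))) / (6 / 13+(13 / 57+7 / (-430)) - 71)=36430030 / 58418143509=0.00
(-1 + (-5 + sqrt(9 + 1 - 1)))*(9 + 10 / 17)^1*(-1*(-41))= -1179.35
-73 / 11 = -6.64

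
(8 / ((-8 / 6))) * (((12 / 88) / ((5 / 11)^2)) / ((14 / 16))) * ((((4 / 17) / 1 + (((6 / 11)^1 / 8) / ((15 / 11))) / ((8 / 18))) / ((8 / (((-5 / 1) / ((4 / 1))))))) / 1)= 46827 / 190400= 0.25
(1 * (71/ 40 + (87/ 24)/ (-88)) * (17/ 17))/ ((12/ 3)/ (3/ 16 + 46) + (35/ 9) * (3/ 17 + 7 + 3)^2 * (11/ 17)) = 199423843389/ 29983639216960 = 0.01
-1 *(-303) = 303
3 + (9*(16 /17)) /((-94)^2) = 112695 /37553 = 3.00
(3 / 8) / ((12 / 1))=1 / 32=0.03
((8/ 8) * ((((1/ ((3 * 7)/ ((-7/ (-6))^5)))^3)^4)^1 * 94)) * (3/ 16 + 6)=18975641368341062853116019103561402317610117/ 23087534488653759723896153592112932669307260336340992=0.00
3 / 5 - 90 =-447 / 5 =-89.40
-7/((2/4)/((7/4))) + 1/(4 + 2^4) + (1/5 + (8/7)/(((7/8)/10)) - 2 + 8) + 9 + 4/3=3025/588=5.14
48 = 48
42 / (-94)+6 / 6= 26 / 47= 0.55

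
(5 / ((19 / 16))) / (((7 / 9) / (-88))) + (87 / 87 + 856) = 50621 / 133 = 380.61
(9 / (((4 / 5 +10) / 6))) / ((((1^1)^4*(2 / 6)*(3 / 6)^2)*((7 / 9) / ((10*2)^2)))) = 216000 / 7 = 30857.14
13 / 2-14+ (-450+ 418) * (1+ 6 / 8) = -127 / 2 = -63.50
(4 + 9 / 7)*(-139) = -5143 / 7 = -734.71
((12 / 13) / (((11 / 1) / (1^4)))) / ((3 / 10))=40 / 143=0.28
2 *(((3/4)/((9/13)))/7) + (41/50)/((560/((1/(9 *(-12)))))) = 935959/3024000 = 0.31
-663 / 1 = -663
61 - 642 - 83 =-664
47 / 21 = 2.24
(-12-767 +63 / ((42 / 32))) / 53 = -731 / 53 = -13.79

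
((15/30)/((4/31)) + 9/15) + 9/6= 239/40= 5.98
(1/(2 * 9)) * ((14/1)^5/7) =38416/9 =4268.44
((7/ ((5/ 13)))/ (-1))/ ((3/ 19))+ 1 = -1714/ 15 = -114.27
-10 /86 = -5 /43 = -0.12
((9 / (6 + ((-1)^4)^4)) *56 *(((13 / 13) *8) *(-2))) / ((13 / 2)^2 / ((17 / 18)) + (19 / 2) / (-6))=-235008 / 8803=-26.70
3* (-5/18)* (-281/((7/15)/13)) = 6523.21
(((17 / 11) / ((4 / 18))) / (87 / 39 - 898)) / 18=-13 / 30140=-0.00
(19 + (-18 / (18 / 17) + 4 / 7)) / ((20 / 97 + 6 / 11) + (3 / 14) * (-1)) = 38412 / 8027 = 4.79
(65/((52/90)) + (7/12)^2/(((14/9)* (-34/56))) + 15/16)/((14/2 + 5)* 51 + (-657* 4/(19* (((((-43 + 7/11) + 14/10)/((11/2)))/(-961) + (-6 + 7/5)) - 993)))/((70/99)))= 1186307966234041/6422630387905008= 0.18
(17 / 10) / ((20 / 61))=1037 / 200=5.18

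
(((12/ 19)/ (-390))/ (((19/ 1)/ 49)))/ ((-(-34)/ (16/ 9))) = -784/ 3590145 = -0.00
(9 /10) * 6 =27 /5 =5.40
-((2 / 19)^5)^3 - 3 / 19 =-2397020057348685131 / 15181127029874798299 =-0.16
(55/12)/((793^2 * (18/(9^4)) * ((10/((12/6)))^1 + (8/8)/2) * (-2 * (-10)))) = 243/10061584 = 0.00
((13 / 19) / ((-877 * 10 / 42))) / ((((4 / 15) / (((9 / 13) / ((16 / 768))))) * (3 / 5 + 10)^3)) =-850500 / 2480737451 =-0.00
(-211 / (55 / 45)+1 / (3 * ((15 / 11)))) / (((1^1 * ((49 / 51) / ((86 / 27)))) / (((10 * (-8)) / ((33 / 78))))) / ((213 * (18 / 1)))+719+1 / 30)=-7369722770176 / 30738542449989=-0.24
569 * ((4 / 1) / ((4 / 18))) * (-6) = -61452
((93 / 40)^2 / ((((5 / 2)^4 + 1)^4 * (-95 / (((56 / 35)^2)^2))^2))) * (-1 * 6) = -891532131434496 / 14879192825713134765625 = -0.00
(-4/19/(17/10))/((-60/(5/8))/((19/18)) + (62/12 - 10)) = 240/185623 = 0.00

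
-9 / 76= -0.12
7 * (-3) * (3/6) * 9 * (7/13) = -1323/26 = -50.88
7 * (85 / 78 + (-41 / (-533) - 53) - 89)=-5915 / 6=-985.83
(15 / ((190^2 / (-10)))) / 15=-1 / 3610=-0.00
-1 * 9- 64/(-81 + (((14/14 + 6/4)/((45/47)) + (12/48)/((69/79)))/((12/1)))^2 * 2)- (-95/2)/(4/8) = 346520250154/3992570687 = 86.79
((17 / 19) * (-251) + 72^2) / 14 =354.24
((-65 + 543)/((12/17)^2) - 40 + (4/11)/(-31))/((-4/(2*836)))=-428846017/1116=-384270.62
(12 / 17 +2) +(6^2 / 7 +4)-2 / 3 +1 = 4349 / 357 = 12.18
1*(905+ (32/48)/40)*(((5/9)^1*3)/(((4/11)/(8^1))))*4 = 1194622/9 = 132735.78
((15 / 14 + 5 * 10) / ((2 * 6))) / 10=143 / 336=0.43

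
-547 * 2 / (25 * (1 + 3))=-10.94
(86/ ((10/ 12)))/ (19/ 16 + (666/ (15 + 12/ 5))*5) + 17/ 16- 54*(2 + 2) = -1532559661/ 7148080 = -214.40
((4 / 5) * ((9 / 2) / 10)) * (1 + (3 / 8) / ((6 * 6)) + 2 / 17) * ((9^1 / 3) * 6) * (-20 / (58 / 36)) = -447363 / 4930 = -90.74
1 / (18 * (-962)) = -1 / 17316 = -0.00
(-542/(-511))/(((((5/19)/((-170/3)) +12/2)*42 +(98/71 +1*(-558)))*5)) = -12429686/17860259935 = -0.00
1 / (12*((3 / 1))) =1 / 36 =0.03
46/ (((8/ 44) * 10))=253/ 10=25.30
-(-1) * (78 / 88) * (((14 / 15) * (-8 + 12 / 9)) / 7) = -26 / 33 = -0.79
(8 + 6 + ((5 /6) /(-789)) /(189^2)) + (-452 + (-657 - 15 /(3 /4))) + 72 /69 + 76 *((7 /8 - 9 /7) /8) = -34782151596923 /31114991376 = -1117.86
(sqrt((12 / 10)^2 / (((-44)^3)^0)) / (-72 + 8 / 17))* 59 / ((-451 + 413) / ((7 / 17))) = 1239 / 115520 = 0.01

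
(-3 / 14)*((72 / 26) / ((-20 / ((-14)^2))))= 378 / 65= 5.82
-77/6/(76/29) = -2233/456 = -4.90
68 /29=2.34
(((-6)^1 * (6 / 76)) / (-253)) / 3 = 3 / 4807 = 0.00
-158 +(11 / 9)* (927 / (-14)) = -3345 / 14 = -238.93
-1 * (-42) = 42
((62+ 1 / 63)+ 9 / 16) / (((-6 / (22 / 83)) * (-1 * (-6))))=-693869 / 1505952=-0.46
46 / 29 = 1.59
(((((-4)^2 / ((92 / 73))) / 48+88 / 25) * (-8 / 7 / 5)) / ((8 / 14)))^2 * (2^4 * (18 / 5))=132.00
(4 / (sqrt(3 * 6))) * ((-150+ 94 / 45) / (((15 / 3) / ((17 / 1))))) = -226304 * sqrt(2) / 675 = -474.14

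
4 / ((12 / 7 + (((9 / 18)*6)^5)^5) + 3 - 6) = 7 / 1482755066523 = 0.00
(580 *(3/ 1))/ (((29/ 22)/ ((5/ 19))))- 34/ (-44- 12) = 185123/ 532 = 347.98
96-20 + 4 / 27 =2056 / 27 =76.15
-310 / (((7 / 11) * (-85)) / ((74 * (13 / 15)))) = 656084 / 1785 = 367.55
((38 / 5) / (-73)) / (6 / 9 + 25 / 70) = -1596 / 15695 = -0.10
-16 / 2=-8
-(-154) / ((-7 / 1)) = -22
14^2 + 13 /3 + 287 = 1462 /3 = 487.33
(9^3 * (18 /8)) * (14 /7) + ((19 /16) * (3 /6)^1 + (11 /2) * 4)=105699 /32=3303.09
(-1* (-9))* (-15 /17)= -135 /17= -7.94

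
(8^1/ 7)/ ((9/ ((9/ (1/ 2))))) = 16/ 7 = 2.29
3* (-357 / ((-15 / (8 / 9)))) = 952 / 15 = 63.47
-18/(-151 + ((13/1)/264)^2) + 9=95969871/10523927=9.12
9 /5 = 1.80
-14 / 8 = -7 / 4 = -1.75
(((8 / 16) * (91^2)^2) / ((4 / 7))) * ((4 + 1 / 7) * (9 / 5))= 17898064821 / 40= 447451620.52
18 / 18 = 1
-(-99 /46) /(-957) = -3 /1334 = -0.00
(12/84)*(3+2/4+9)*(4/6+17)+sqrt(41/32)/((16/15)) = 15*sqrt(82)/128+1325/42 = 32.61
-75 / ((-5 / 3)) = 45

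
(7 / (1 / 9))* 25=1575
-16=-16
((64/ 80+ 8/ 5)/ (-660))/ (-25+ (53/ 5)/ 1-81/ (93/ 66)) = 31/ 612810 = 0.00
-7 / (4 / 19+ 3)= -133 / 61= -2.18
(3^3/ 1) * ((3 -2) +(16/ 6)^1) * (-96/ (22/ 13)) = -5616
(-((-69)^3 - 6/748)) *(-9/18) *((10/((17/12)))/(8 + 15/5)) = -3685871070/34969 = -105403.96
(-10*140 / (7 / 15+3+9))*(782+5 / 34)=-279226500 / 3179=-87834.70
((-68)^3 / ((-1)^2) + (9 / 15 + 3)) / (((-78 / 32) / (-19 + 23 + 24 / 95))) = 781717376 / 1425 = 548573.60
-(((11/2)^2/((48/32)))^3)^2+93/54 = -3138428296369/46656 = -67267410.33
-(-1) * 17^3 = 4913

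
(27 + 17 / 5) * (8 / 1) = 1216 / 5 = 243.20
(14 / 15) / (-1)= -14 / 15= -0.93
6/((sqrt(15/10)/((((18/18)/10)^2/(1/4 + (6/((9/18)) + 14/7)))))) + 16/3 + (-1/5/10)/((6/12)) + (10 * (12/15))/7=2 * sqrt(6)/1425 + 3379/525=6.44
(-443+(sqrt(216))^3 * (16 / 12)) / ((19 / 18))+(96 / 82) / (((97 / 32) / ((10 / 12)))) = -31688278 / 75563+31104 * sqrt(6) / 19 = 3590.58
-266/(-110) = 133/55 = 2.42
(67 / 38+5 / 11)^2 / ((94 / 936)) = 100541493 / 2053007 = 48.97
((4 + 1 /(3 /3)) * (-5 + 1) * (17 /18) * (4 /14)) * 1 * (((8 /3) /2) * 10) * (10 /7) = -136000 /1323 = -102.80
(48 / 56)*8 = 48 / 7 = 6.86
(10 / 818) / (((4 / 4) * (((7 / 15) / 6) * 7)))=450 / 20041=0.02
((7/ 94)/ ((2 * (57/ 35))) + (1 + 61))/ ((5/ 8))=1329274/ 13395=99.24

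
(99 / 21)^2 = 1089 / 49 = 22.22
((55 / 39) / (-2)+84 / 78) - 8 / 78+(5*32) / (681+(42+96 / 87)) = 267633 / 545974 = 0.49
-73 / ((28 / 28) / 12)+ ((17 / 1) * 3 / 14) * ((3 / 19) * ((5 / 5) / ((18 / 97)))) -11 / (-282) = -872.86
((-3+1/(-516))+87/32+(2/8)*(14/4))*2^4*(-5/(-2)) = 12215/516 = 23.67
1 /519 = 0.00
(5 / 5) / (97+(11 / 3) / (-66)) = 18 / 1745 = 0.01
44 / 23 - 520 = -11916 / 23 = -518.09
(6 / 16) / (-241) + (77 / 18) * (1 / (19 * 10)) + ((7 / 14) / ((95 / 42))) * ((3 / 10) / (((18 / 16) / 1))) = 658601 / 8242200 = 0.08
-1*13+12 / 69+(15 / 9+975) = 963.84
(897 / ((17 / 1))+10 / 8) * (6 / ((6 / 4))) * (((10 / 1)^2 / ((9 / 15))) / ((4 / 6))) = 918250 / 17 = 54014.71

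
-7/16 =-0.44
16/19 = 0.84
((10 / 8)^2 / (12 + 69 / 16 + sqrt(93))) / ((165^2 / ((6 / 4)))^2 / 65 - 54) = 0.00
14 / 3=4.67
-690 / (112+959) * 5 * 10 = -11500 / 357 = -32.21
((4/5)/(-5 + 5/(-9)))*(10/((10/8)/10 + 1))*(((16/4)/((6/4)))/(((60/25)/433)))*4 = -110848/45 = -2463.29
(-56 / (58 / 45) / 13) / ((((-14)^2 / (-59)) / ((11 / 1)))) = 29205 / 2639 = 11.07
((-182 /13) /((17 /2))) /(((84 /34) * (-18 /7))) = 7 /27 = 0.26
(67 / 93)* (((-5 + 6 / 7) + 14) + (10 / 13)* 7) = 92929 / 8463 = 10.98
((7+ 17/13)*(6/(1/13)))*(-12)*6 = -46656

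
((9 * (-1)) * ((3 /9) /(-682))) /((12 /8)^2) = 2 /1023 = 0.00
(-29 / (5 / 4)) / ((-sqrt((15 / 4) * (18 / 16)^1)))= 464 * sqrt(30) / 225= 11.30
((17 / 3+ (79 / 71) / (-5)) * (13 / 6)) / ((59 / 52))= 1959724 / 188505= 10.40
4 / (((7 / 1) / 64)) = 256 / 7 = 36.57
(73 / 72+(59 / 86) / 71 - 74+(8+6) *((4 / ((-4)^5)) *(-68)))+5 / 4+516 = 393903503 / 879264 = 447.99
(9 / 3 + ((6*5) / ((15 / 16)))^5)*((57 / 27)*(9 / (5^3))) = 127506853 / 25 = 5100274.12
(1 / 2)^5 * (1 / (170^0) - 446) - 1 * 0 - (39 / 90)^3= -13.99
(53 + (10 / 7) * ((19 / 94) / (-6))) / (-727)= -104527 / 1435098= -0.07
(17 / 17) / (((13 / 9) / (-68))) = -612 / 13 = -47.08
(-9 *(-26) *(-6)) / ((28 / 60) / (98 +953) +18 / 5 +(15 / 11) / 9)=-4508790 / 12049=-374.20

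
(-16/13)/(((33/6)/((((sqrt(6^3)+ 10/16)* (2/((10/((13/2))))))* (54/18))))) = -13.37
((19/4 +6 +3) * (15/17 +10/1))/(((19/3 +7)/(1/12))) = 2035/2176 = 0.94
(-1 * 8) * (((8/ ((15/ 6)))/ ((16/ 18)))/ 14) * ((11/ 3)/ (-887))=264/ 31045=0.01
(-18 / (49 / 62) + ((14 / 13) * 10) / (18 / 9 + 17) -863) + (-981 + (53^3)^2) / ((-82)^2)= 67045803020050 / 20345143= 3295420.58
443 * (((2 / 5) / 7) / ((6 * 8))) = 443 / 840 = 0.53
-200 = -200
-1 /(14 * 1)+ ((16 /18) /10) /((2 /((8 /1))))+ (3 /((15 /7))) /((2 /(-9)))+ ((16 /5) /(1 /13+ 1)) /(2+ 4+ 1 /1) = -12329 /2205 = -5.59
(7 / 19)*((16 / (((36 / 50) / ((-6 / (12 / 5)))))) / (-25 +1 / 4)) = 14000 / 16929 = 0.83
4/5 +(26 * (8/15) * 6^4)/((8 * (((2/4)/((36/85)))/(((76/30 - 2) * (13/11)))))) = 28053772/23375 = 1200.16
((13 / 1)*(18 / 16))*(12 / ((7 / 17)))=5967 / 14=426.21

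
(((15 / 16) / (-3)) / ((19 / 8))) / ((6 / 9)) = -15 / 76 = -0.20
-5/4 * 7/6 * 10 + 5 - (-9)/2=-61/12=-5.08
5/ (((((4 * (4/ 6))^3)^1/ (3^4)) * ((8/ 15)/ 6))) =240.27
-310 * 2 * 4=-2480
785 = 785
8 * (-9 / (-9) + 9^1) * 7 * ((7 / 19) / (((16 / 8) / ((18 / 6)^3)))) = 52920 / 19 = 2785.26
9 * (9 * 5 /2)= 405 /2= 202.50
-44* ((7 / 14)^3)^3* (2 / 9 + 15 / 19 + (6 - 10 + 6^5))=-14621035 / 21888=-667.99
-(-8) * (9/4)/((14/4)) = 36/7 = 5.14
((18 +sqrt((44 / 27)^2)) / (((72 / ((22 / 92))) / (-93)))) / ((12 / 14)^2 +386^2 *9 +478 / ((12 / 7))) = -4427885 / 979504812756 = -0.00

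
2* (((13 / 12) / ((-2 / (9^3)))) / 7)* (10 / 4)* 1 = -15795 / 56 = -282.05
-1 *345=-345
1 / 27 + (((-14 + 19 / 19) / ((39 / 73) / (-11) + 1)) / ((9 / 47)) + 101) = 612293 / 20628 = 29.68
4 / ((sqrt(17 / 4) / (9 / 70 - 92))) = -178.26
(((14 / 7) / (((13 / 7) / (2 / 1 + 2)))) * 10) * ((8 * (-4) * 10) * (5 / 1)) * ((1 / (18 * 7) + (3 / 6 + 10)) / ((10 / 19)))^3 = -254709263942656 / 464373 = -548501450.22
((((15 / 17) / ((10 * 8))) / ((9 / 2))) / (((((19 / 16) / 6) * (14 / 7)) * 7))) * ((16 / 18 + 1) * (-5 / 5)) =-2 / 1197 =-0.00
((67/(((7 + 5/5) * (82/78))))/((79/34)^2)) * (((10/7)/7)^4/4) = 943946250/1475103044681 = 0.00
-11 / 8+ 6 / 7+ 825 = 46171 / 56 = 824.48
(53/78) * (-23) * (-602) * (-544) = -199603936/39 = -5118049.64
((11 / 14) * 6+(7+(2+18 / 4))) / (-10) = -51 / 28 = -1.82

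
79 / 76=1.04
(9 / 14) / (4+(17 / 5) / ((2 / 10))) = 3 / 98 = 0.03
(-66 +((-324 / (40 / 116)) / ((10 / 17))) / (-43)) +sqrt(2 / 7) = -31017 / 1075 +sqrt(14) / 7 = -28.32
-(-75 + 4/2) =73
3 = 3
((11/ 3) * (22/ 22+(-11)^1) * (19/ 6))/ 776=-1045/ 6984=-0.15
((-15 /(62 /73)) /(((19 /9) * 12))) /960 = -219 /301568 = -0.00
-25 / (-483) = 25 / 483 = 0.05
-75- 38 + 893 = 780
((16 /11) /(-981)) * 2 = -32 /10791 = -0.00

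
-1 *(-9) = 9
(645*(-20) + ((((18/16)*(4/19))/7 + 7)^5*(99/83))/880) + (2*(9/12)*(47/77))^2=-13776430516919275676721/1069945441672701440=-12875.83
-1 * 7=-7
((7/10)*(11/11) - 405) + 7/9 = -36317/90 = -403.52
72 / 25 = 2.88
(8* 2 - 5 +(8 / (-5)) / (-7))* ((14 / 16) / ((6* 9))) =131 / 720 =0.18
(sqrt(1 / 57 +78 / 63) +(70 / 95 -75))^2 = (-9877 +sqrt(22211))^2 / 17689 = 5349.84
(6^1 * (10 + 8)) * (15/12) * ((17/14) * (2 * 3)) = 983.57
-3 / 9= -1 / 3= -0.33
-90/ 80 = -9/ 8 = -1.12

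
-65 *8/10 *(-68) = 3536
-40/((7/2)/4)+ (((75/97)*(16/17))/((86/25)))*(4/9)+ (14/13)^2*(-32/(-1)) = -2140988896/251648943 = -8.51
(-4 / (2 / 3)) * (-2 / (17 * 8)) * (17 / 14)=3 / 28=0.11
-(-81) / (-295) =-81 / 295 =-0.27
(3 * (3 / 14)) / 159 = 3 / 742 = 0.00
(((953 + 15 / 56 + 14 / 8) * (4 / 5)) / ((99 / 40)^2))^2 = 15556.15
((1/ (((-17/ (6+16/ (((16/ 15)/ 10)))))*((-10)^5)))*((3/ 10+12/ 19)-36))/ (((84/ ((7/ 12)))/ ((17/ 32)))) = -28873/ 2432000000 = -0.00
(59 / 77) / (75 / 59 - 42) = -3481 / 185031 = -0.02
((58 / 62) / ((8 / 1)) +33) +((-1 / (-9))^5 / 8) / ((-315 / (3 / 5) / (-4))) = 254608954549 / 7688179800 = 33.12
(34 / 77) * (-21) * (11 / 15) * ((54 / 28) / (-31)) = 0.42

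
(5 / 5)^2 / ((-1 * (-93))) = 1 / 93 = 0.01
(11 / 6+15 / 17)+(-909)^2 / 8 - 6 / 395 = 16645865957 / 161160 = 103287.83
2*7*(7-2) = 70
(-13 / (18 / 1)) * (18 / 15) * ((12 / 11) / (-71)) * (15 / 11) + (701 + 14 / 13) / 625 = 79677557 / 69801875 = 1.14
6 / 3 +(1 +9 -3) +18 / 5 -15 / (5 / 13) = -132 / 5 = -26.40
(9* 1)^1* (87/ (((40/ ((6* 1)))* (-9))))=-261/ 20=-13.05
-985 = -985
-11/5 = -2.20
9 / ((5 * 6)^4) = 1 / 90000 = 0.00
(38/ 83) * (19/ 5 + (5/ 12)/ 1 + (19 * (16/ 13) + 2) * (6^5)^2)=22747375473691/ 32370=702730166.01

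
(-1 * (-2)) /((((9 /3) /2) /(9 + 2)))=44 /3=14.67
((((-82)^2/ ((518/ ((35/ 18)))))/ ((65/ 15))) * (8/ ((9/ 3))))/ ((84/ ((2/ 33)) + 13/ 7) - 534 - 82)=470680/ 23389587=0.02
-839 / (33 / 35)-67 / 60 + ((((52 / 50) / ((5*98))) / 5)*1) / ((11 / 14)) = -514532063 / 577500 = -890.96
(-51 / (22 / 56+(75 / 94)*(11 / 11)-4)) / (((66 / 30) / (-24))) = -198.05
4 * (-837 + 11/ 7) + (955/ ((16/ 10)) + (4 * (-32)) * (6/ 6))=-160879/ 56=-2872.84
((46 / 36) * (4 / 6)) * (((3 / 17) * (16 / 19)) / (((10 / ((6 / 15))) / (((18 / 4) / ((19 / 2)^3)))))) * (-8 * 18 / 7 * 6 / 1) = -0.00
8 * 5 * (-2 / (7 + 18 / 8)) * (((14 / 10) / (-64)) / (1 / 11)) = 77 / 37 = 2.08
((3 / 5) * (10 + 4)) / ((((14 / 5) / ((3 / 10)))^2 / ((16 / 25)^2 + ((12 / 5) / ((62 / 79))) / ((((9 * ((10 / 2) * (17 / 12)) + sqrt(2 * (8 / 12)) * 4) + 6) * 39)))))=2618627643 / 66116903125 - 68256 * sqrt(3) / 16396991975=0.04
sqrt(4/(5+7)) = 0.58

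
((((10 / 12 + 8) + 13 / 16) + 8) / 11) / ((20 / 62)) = 4.97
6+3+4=13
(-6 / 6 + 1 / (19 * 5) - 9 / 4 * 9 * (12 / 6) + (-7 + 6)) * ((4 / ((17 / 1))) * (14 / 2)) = -113022 / 1615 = -69.98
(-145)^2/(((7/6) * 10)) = 12615/7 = 1802.14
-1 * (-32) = 32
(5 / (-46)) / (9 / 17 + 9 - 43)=0.00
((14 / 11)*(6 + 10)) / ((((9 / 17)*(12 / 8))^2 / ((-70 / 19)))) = -118.97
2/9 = 0.22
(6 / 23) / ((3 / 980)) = 1960 / 23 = 85.22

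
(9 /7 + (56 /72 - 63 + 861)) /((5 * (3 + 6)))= 50404 /2835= 17.78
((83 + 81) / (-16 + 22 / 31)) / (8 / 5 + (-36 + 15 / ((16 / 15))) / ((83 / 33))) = 1.51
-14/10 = -7/5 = -1.40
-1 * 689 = -689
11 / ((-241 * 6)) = -11 / 1446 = -0.01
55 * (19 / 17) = 1045 / 17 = 61.47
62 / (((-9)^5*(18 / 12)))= -124 / 177147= -0.00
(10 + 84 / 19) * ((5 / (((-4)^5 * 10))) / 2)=-137 / 38912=-0.00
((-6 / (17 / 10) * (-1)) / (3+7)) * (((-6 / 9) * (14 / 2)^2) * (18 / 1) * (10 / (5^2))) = -7056 / 85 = -83.01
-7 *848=-5936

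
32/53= 0.60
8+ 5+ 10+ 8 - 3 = 28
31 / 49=0.63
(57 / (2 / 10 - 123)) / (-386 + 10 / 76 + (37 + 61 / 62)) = 167865 / 125811056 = 0.00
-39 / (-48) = 13 / 16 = 0.81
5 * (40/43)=200/43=4.65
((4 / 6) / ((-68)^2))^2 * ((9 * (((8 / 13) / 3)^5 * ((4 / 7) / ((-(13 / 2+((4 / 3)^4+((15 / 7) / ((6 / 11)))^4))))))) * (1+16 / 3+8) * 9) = -483295232 / 23917396311076017685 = -0.00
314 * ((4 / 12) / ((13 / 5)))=1570 / 39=40.26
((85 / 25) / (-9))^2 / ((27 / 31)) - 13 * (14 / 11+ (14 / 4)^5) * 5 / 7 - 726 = -108057992657 / 19245600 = -5614.69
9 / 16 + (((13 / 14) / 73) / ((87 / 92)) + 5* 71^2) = 17929028641 / 711312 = 25205.58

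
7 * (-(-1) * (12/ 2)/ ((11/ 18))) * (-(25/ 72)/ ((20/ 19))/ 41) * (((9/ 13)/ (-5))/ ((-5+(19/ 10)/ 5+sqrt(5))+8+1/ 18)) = 624564675/ 16153925216 - 181794375 * sqrt(5)/ 16153925216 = 0.01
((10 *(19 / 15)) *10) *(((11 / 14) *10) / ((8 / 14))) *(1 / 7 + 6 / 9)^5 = 7418752825 / 12252303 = 605.50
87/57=29/19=1.53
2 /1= 2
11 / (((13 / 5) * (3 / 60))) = 1100 / 13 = 84.62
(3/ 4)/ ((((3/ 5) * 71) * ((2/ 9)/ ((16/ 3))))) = 30/ 71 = 0.42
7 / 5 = 1.40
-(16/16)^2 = -1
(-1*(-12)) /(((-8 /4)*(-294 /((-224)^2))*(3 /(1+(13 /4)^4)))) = 38422.67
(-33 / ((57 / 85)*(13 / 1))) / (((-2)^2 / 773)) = -722755 / 988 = -731.53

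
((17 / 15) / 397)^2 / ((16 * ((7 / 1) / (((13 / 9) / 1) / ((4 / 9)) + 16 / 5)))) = 12427 / 26478312000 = 0.00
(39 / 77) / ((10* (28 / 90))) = 351 / 2156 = 0.16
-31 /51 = -0.61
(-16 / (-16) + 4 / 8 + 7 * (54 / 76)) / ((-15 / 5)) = -41 / 19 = -2.16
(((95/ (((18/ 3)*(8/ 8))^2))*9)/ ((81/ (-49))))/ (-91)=665/ 4212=0.16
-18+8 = -10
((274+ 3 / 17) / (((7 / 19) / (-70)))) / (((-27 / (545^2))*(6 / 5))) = 657605924375 / 1377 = 477564215.23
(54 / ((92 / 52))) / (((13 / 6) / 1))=324 / 23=14.09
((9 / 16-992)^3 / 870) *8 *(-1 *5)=137644218643 / 3072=44806060.76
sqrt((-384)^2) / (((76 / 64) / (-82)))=-503808 / 19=-26516.21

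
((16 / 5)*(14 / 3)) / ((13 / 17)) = 3808 / 195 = 19.53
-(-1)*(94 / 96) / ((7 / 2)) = 47 / 168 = 0.28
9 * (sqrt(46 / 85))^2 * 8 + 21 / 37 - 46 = -20341 / 3145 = -6.47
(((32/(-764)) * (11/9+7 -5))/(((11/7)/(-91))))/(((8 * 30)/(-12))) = -36946/94545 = -0.39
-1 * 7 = -7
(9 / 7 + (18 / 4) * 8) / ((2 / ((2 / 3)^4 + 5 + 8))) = 246.04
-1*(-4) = 4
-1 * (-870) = 870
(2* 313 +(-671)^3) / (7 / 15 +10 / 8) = -175987039.81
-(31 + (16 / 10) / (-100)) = -3873 / 125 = -30.98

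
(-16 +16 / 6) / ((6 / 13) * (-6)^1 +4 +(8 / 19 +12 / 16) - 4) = 39520 / 4737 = 8.34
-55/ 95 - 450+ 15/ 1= -8276/ 19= -435.58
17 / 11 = 1.55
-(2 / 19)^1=-2 / 19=-0.11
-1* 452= -452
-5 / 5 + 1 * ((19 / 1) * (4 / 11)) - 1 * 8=-2.09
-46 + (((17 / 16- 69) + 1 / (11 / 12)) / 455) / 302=-17115125 / 372064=-46.00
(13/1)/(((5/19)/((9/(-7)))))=-63.51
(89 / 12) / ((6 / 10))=445 / 36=12.36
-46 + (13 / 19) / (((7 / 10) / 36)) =-1438 / 133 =-10.81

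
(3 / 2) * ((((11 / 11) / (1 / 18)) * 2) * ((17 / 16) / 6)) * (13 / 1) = 1989 / 16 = 124.31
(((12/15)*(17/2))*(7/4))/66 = 119/660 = 0.18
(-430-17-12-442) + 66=-835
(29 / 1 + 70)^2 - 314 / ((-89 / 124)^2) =72805657 / 7921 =9191.47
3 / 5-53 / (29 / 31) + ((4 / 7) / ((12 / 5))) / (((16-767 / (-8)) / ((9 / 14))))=-71288948 / 1271795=-56.05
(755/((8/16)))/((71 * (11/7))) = 10570/781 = 13.53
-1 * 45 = -45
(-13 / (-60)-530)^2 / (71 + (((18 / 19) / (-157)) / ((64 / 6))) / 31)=13347993638791 / 3376584675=3953.10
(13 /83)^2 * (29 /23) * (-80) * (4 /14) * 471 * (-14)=738678720 /158447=4661.99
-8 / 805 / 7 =-8 / 5635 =-0.00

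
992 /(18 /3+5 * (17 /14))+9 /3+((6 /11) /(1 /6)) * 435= 2804885 /1859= 1508.81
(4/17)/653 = 4/11101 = 0.00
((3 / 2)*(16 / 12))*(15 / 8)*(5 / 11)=75 / 44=1.70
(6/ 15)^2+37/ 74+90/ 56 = 2.27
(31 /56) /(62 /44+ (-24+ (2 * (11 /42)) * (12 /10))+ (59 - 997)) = -1705 /2956684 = -0.00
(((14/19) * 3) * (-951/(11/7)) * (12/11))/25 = -3355128/57475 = -58.38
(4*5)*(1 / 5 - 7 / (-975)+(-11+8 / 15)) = -40012 / 195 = -205.19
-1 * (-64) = 64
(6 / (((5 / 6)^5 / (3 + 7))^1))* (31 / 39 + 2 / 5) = 7247232 / 40625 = 178.39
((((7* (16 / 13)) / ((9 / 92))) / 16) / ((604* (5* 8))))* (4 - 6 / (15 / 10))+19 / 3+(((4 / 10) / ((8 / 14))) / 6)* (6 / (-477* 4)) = 120833 / 19080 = 6.33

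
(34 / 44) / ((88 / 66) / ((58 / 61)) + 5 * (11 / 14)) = 10353 / 71423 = 0.14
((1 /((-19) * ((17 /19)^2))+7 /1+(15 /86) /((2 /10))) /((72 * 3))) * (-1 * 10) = -323365 /894744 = -0.36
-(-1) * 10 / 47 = 10 / 47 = 0.21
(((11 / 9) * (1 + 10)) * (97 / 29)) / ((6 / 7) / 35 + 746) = 261415 / 4336776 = 0.06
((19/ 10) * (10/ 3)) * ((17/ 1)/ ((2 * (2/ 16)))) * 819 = 352716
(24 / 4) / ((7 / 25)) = 150 / 7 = 21.43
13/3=4.33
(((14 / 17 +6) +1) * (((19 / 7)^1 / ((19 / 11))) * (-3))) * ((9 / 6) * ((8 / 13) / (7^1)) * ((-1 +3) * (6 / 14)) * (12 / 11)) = -49248 / 10829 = -4.55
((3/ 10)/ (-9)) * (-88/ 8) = 11/ 30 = 0.37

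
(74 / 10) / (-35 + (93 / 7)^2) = 1813 / 34670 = 0.05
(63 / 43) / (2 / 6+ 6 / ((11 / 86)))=2079 / 67037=0.03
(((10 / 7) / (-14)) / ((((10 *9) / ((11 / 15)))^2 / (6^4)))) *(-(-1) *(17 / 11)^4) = -334084 / 6670125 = -0.05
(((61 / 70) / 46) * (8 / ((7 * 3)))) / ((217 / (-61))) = -7442 / 3668385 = -0.00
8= 8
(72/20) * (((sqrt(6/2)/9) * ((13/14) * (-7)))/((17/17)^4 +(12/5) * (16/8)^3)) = -13 * sqrt(3)/101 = -0.22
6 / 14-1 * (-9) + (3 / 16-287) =-31067 / 112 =-277.38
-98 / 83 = -1.18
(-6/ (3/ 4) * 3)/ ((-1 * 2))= 12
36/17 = 2.12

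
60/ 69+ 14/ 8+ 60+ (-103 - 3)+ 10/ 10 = -3899/ 92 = -42.38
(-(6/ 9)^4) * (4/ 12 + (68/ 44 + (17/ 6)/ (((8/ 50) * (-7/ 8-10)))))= -11504/ 232551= -0.05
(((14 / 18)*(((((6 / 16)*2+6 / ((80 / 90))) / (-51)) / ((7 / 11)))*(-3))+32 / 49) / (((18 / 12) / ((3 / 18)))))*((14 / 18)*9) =5959 / 6426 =0.93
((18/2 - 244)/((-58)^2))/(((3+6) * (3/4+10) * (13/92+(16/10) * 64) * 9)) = -108100/138167576307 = -0.00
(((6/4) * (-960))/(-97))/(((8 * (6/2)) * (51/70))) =1400/1649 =0.85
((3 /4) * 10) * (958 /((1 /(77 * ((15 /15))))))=553245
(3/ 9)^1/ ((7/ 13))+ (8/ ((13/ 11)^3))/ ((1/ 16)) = 3606289/ 46137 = 78.16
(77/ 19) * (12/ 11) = 4.42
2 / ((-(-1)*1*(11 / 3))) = 6 / 11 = 0.55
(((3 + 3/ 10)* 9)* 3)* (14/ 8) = 6237/ 40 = 155.92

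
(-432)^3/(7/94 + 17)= -2526142464/535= -4721761.61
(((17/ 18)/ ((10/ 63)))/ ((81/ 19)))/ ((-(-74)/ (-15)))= -2261/ 7992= -0.28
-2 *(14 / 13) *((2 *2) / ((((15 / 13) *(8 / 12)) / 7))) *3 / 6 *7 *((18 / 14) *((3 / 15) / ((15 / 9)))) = -5292 / 125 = -42.34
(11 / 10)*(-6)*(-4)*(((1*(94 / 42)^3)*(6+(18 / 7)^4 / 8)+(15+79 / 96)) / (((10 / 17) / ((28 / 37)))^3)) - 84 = 1831204041395741 / 228033474375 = 8030.42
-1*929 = -929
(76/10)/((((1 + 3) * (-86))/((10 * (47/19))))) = -47/86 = -0.55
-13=-13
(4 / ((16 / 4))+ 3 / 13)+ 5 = 81 / 13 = 6.23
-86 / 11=-7.82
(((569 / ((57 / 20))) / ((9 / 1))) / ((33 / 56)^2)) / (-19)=-35687680 / 10614483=-3.36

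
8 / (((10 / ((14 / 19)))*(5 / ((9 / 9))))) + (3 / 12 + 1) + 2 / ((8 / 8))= 6399 / 1900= 3.37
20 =20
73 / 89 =0.82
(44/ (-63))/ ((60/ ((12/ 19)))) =-44/ 5985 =-0.01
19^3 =6859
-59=-59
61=61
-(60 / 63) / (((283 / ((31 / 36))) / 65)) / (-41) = 10075 / 2192967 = 0.00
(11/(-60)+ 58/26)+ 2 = 3157/780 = 4.05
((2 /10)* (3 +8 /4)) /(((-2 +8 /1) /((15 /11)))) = 5 /22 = 0.23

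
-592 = -592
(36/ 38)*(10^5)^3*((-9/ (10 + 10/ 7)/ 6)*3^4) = -10071710526315789.47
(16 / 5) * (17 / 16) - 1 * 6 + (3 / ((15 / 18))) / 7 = -73 / 35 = -2.09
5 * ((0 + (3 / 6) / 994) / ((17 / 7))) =5 / 4828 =0.00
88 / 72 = 11 / 9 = 1.22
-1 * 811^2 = -657721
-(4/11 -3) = 29/11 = 2.64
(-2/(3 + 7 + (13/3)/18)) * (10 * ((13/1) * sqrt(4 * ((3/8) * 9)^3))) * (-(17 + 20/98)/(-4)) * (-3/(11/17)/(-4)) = -6111669915 * sqrt(6)/9538144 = -1569.54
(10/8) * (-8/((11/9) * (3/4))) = -120/11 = -10.91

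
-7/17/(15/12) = -28/85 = -0.33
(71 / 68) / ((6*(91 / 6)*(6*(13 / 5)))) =355 / 482664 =0.00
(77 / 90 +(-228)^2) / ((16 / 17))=79536829 / 1440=55233.91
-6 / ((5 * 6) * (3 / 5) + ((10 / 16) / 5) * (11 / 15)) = -0.33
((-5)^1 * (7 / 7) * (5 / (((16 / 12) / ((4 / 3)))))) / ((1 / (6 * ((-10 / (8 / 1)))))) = 375 / 2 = 187.50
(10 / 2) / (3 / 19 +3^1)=19 / 12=1.58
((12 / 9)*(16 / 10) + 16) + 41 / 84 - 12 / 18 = 7541 / 420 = 17.95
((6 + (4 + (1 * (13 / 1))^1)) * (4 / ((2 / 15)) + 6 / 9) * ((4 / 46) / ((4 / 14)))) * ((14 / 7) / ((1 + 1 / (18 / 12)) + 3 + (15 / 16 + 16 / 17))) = 50048 / 763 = 65.59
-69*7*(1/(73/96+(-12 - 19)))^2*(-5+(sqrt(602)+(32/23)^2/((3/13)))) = -4451328*sqrt(602)/8427409 - 346881024/193830407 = -14.75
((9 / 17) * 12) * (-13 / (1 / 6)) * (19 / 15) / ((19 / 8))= -22464 / 85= -264.28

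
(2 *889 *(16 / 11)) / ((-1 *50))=-14224 / 275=-51.72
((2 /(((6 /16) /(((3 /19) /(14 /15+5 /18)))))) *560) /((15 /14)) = 363.42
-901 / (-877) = 1.03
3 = 3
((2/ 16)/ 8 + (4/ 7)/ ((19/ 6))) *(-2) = -0.39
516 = 516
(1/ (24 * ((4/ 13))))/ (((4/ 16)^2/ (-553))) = -7189/ 6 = -1198.17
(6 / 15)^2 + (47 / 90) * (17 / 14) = 5003 / 6300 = 0.79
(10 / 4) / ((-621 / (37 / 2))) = -185 / 2484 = -0.07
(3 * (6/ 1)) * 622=11196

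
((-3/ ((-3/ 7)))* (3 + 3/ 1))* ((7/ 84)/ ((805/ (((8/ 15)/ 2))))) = 2/ 1725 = 0.00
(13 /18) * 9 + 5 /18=61 /9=6.78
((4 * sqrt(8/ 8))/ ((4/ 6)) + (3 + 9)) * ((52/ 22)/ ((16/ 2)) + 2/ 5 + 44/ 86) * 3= 308313/ 4730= 65.18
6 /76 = 3 /38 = 0.08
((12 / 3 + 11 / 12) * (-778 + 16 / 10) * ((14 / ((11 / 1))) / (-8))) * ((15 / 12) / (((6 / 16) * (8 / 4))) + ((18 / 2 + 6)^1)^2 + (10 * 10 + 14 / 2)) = 24316201 / 120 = 202635.01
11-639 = -628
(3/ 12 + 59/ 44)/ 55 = 7/ 242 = 0.03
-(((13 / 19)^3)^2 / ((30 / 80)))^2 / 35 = -1491077447838784 / 697194199505840715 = -0.00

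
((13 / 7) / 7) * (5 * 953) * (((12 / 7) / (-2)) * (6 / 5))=-446004 / 343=-1300.30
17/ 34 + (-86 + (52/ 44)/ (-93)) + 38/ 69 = -3998141/ 47058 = -84.96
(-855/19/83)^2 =2025/6889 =0.29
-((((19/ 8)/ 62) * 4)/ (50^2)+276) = -85560019/ 310000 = -276.00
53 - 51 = 2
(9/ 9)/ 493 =1/ 493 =0.00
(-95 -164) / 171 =-259 / 171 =-1.51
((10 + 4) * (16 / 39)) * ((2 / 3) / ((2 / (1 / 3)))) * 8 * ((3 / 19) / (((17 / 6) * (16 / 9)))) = 672 / 4199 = 0.16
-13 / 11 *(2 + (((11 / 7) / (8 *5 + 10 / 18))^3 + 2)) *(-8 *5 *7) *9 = 62447473107864 / 5242004075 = 11912.90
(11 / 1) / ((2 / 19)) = 209 / 2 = 104.50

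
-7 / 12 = -0.58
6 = 6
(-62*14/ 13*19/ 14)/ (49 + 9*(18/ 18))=-589/ 377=-1.56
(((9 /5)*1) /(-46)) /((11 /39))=-351 /2530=-0.14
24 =24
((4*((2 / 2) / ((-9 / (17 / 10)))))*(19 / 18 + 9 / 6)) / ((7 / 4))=-3128 / 2835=-1.10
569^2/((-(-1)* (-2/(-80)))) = 12950440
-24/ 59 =-0.41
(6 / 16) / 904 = 3 / 7232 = 0.00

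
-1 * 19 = -19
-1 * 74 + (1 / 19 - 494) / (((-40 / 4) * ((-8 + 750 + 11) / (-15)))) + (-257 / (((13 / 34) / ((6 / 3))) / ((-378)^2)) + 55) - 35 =-23816781815473 / 123994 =-192080115.29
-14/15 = -0.93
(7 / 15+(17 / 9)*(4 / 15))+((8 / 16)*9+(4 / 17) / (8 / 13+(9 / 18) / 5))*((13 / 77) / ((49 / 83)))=1262339497 / 536860170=2.35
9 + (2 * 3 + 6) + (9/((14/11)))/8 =2451/112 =21.88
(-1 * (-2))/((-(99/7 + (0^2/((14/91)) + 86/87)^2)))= -105966/801103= -0.13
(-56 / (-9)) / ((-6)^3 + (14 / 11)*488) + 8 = 40181 / 5013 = 8.02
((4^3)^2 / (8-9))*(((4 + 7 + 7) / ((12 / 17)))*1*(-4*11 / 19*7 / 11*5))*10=146227200 / 19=7696168.42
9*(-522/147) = -1566/49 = -31.96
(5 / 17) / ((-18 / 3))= -5 / 102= -0.05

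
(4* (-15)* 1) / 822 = -10 / 137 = -0.07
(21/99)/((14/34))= 17/33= 0.52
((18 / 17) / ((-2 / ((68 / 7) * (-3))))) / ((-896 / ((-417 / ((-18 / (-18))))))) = 11259 / 1568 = 7.18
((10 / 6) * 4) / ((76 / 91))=455 / 57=7.98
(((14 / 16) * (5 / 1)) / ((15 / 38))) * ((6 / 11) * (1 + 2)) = 18.14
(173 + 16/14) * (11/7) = 273.65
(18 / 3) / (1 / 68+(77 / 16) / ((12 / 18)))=3264 / 3935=0.83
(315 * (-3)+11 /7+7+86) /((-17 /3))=17859 /119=150.08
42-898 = -856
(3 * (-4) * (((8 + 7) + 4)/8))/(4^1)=-57/8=-7.12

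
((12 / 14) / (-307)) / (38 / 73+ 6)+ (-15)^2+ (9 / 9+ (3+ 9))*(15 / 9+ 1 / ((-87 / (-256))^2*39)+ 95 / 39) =3266012858929 / 11613767634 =281.22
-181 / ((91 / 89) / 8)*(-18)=2319696 / 91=25491.16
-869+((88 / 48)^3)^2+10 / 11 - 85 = -469654333 / 513216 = -915.12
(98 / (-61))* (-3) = 294 / 61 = 4.82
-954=-954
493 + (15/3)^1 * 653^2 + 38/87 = 185530844/87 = 2132538.44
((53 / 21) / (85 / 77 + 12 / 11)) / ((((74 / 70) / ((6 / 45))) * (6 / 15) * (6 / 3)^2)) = 20405 / 225108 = 0.09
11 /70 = 0.16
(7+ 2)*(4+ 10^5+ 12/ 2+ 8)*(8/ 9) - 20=800124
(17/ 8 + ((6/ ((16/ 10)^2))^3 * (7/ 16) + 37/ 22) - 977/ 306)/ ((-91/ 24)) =-787413641/ 477954048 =-1.65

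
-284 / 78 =-142 / 39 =-3.64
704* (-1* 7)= -4928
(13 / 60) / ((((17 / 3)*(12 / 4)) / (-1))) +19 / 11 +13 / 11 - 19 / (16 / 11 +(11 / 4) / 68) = -9.81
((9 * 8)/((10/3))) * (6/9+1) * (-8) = -288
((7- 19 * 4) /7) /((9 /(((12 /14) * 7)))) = -46 /7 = -6.57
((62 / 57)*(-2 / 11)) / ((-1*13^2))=124 / 105963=0.00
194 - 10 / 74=7173 / 37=193.86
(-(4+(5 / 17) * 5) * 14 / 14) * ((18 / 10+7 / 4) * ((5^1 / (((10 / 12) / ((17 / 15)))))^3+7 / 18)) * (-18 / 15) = 7336.81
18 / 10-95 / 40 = -23 / 40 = -0.58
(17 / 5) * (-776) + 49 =-12947 / 5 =-2589.40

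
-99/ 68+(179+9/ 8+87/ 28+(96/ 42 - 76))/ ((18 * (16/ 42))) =14.52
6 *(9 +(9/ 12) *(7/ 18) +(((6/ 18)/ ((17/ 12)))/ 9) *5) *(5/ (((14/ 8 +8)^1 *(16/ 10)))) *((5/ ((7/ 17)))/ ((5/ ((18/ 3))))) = 288325/ 1092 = 264.03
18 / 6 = 3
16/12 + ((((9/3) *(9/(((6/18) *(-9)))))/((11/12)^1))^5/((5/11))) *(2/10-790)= 15824663520236/99825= 158524052.29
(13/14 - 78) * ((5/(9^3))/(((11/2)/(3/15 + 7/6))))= -44239/336798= -0.13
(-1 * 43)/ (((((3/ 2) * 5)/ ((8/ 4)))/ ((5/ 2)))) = -28.67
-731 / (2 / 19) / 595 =-817 / 70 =-11.67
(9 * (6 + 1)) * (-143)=-9009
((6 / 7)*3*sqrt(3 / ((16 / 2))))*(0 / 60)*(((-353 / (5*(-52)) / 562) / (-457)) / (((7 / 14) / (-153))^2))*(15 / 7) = 0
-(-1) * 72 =72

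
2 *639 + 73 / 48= 61417 / 48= 1279.52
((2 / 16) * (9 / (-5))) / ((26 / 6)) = -27 / 520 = -0.05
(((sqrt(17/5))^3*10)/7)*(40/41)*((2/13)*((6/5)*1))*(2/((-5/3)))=-19584*sqrt(85)/93275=-1.94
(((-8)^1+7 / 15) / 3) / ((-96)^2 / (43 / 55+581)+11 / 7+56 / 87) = -122333687 / 879638055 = -0.14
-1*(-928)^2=-861184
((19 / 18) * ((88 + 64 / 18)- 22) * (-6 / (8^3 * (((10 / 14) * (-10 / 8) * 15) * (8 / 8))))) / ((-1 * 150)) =-41629 / 97200000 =-0.00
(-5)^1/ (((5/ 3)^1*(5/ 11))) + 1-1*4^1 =-48/ 5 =-9.60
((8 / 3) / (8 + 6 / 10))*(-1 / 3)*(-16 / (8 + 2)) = 64 / 387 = 0.17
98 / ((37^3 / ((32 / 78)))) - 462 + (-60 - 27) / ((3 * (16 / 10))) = -7587756203 / 15803736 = -480.12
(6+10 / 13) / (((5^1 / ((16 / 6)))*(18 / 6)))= 704 / 585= 1.20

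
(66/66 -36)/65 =-7/13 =-0.54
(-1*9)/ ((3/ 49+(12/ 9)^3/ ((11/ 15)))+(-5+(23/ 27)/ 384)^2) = -521460301824/ 1638044068043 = -0.32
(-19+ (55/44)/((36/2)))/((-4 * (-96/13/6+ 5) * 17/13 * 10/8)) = 230347/299880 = 0.77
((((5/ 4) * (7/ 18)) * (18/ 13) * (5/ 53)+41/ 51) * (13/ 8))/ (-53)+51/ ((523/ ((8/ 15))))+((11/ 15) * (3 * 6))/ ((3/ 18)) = 949747358857/ 11987913120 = 79.23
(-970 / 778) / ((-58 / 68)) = 16490 / 11281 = 1.46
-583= -583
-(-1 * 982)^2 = -964324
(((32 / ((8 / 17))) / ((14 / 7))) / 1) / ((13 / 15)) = 510 / 13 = 39.23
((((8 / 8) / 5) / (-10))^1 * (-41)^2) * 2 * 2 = -3362 / 25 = -134.48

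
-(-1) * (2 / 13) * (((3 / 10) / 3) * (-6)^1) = -6 / 65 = -0.09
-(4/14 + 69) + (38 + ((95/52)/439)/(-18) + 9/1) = -64101689/2876328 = -22.29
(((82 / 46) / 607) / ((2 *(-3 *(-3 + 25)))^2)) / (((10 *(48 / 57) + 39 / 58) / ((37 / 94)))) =835867 / 114570632209968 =0.00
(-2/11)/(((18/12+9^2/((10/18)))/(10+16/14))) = -520/37807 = -0.01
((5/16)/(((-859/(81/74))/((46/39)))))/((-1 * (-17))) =-3105/112384688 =-0.00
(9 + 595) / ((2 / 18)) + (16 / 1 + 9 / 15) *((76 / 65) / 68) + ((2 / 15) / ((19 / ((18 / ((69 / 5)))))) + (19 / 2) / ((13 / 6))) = 13136111874 / 2414425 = 5440.68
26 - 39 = -13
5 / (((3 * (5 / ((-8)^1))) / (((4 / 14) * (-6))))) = 32 / 7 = 4.57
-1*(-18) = 18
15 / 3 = 5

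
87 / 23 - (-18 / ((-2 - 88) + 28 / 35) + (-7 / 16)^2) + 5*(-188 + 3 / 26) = -15977450725 / 17069312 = -936.03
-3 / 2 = -1.50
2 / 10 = 1 / 5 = 0.20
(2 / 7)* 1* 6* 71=852 / 7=121.71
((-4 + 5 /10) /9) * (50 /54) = -175 /486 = -0.36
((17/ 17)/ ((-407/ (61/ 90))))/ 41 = -61/ 1501830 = -0.00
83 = 83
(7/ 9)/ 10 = 7/ 90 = 0.08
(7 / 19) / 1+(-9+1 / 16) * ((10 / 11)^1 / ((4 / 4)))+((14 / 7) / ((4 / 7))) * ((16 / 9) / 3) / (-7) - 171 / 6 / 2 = -22.30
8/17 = 0.47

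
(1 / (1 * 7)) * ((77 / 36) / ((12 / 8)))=11 / 54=0.20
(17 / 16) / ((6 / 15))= 2.66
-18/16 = -9/8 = -1.12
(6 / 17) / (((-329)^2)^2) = 6 / 199173939377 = 0.00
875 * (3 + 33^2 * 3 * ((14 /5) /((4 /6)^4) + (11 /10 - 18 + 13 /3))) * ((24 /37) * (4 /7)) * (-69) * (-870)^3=2866560951593700000 /37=77474620313343243.24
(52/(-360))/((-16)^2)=-13/23040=-0.00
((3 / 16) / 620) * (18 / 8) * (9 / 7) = 243 / 277760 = 0.00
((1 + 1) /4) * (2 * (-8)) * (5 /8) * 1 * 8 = -40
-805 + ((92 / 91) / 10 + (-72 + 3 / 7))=-398794 / 455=-876.47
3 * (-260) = -780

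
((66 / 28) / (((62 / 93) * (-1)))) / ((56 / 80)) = -495 / 98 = -5.05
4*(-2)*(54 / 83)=-432 / 83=-5.20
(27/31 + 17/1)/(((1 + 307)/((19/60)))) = 5263/286440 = 0.02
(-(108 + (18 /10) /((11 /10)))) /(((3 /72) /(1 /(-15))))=9648 /55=175.42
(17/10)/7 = 17/70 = 0.24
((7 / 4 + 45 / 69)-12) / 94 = -883 / 8648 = -0.10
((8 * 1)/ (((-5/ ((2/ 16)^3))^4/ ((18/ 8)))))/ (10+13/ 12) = 27/ 714038312960000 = 0.00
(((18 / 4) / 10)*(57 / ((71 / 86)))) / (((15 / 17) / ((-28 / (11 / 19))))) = -33250266 / 19525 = -1702.96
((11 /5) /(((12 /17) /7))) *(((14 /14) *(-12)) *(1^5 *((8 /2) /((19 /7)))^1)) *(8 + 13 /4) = -82467 /19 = -4340.37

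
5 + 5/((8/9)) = 10.62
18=18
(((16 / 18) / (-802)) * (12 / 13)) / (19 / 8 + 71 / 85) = -10880 / 34139937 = -0.00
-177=-177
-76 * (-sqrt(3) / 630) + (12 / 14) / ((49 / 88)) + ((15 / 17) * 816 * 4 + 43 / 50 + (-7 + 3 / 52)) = 38 * sqrt(3) / 315 + 1282166299 / 445900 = 2875.67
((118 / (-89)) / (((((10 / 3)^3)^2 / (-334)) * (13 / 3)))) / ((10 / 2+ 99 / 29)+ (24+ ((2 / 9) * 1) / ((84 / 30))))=39369129597 / 17171326250000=0.00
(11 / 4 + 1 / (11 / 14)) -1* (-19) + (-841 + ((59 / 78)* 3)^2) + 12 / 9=-4525705 / 5577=-811.49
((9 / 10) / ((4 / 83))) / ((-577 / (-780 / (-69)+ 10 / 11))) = -230823 / 583924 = -0.40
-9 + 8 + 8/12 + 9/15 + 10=154/15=10.27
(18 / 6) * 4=12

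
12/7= 1.71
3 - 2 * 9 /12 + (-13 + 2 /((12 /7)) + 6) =-13 /3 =-4.33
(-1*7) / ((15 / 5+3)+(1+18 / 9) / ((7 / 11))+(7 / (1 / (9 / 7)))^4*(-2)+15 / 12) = 196 / 367081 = 0.00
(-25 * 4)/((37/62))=-6200/37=-167.57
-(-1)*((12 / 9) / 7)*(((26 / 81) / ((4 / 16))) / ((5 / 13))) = 0.64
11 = 11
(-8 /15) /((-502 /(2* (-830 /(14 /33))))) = -7304 /1757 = -4.16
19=19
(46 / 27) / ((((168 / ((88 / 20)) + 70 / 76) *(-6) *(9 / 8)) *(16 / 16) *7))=-76912 / 83408535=-0.00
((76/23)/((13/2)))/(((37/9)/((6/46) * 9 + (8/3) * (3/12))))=57912/254449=0.23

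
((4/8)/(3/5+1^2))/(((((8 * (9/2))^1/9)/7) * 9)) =35/576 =0.06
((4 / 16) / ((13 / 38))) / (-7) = -19 / 182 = -0.10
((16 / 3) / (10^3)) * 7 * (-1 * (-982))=13748 / 375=36.66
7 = 7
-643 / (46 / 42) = -13503 / 23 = -587.09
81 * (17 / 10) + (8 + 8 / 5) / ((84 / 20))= 9799 / 70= 139.99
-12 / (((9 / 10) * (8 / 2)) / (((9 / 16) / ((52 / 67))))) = -1005 / 416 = -2.42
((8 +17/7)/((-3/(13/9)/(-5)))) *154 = 104390/27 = 3866.30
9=9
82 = 82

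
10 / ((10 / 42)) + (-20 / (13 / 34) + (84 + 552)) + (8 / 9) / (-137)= 10029118 / 16029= 625.69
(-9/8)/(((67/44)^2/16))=-34848/4489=-7.76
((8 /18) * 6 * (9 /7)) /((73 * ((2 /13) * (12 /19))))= 0.48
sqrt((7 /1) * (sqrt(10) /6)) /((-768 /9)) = -0.02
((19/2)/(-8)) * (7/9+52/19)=-601/144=-4.17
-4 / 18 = -2 / 9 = -0.22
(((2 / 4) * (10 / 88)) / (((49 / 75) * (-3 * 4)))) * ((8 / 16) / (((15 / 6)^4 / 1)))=-1 / 10780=-0.00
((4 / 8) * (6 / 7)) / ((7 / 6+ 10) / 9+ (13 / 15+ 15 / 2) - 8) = 405 / 1519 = 0.27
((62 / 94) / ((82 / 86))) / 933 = 1333 / 1797891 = 0.00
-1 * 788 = -788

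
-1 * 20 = -20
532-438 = 94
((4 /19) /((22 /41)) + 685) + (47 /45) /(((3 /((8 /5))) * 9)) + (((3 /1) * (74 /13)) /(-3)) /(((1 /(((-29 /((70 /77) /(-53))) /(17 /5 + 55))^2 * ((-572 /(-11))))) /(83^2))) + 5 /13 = -1709051432.37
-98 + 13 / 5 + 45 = -252 / 5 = -50.40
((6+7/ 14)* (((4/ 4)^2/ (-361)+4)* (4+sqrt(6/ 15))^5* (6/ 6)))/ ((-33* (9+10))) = -20059624/ 377245-105062906* sqrt(10)/ 9431125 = -88.40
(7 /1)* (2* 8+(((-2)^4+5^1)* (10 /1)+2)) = 1596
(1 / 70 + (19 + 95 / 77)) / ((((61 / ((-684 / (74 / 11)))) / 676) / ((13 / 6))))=-3904890678 / 78995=-49432.12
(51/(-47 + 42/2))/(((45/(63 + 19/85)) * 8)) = -2687/7800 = -0.34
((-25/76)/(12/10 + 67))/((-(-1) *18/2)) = -125/233244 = -0.00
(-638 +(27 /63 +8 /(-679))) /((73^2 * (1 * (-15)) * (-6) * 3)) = -432919 /976965570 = -0.00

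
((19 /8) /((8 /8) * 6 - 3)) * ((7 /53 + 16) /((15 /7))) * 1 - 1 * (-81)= 86.96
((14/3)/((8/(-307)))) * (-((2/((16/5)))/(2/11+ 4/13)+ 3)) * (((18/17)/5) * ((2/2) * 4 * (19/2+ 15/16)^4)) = 343131847176039/44564480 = 7699671.29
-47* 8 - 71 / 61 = -23007 / 61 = -377.16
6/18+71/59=272/177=1.54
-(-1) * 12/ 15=4/ 5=0.80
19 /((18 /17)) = 323 /18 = 17.94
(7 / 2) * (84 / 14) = 21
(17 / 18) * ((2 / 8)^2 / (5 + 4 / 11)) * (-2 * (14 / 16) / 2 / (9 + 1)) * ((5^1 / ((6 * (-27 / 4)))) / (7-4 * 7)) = -187 / 33032448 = -0.00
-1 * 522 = -522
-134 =-134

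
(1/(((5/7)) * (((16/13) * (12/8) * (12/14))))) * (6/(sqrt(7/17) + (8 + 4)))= 10829/24410 - 637 * sqrt(119)/292920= 0.42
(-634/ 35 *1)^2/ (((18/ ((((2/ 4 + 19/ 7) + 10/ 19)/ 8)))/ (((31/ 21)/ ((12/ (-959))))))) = -84928579817/ 84460320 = -1005.54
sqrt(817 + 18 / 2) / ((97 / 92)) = 27.26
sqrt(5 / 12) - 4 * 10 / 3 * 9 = -119.35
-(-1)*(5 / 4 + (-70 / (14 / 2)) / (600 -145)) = 447 / 364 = 1.23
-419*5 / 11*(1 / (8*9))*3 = -2095 / 264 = -7.94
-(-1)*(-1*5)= -5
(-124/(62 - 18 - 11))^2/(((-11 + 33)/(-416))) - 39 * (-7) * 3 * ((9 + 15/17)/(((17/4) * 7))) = 17554784/3461931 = 5.07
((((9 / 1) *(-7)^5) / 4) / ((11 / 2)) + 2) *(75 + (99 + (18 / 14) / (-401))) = -73856720571 / 61754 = -1195982.78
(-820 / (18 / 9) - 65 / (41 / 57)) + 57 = -18178 / 41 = -443.37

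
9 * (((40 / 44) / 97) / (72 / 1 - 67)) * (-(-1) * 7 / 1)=126 / 1067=0.12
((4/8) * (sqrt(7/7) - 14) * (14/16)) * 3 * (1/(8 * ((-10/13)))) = 3549/1280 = 2.77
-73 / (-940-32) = 73 / 972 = 0.08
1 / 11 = 0.09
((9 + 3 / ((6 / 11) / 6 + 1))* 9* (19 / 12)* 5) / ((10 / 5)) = 13395 / 32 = 418.59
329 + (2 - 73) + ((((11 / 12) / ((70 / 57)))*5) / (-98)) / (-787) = 1114316657 / 4319056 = 258.00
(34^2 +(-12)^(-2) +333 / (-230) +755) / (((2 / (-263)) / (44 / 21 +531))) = -18621012122243 / 139104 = -133863958.78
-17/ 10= -1.70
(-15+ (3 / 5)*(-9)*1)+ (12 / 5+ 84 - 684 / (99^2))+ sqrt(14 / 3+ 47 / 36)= sqrt(215) / 6+ 71798 / 1089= 68.37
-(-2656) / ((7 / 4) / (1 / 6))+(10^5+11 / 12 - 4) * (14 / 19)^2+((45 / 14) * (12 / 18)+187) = 54734.05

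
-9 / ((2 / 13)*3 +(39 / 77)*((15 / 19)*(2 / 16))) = -456456 / 25943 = -17.59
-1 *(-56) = 56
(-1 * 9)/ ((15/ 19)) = -57/ 5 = -11.40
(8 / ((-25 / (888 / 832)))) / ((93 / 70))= -0.26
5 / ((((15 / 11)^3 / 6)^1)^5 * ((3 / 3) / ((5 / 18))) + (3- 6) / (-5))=1670899267766260400 / 216726204368279373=7.71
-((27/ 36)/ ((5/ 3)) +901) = -18029/ 20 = -901.45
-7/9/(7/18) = -2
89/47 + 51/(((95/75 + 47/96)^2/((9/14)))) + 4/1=429239779/25978169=16.52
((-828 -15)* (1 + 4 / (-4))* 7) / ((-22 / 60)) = 0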